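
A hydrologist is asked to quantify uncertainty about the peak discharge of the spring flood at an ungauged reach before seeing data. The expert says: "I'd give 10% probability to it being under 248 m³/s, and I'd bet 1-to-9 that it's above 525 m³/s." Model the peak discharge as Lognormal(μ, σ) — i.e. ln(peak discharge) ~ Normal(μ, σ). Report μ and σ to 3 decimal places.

μ ≈ 5.888, σ ≈ 0.293

If T ~ Lognormal(μ,σ) then ln T ~ Normal(μ,σ), so the p-quantile of ln T is μ + z_p·σ.
ln(248) = 5.513 and ln(525) = 6.263; z_{0.1} = -1.282, z_{0.9} = 1.282.
σ = (6.263 − 5.513)/(1.282 − (-1.282)) = 0.293.
μ = 5.513 − (-1.282)·0.293 = 5.888.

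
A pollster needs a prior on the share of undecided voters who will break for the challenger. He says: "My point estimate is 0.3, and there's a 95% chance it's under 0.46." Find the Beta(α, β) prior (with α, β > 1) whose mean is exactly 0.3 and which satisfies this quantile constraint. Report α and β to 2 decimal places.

With mean 0.3 fixed, write α = 0.3s, β = 0.7s where s = α+β.
Need P(θ < 0.46) = 0.95 under Beta(0.3s, 0.7s). Normal approximation: (q−m)/√(m(1−m)/s) ≈ z_{0.95} = 1.64, so s ≈ 0.3·0.7·(1.64)²/(0.46−0.3)² = 22.2.
At s = 22.2: P(θ<0.46) ≈ 0.943. Adjusting to match 0.95 gives s ≈ 24.06.
So α = 0.3·24.06 ≈ 7.22, β = 0.7·24.06 ≈ 16.84.

α ≈ 7.22, β ≈ 16.84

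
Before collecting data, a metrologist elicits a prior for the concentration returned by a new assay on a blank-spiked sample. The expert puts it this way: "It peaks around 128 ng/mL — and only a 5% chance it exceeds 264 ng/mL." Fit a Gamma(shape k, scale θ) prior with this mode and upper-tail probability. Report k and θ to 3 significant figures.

Gamma(k,θ) with k>1 has mode (k−1)θ, so θ = 128/(k−1).
Need P(X < 264) = 0.95 with θ tied to k this way. Start at k = 2, θ = 128: P(X<264) ≈ 0.611.
Too low — raise k to concentrate. Iterating converges to k ≈ 6.28.
Then θ = 128/(6.28−1) ≈ 24.3.

k ≈ 6.28, θ ≈ 24.3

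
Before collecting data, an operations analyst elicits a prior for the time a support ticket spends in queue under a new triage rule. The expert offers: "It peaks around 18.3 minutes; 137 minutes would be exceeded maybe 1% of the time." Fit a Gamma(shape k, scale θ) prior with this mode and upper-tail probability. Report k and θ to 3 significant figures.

k ≈ 1.85, θ ≈ 21.6

Gamma(k,θ) with k>1 has mode (k−1)θ, so θ = 18.3/(k−1).
Need P(X < 137) = 0.99 with θ tied to k this way. Start at k = 2, θ = 18.3: P(X<137) ≈ 0.995.
Too high — lower k to spread out. Iterating converges to k ≈ 1.85.
Then θ = 18.3/(1.85−1) ≈ 21.6.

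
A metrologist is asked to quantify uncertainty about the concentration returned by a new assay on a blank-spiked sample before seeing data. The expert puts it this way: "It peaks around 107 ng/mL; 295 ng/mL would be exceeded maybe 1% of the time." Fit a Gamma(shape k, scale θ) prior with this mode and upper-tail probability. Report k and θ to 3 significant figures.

k ≈ 5.46, θ ≈ 24

Gamma(k,θ) with k>1 has mode (k−1)θ, so θ = 107/(k−1).
Need P(X < 295) = 0.99 with θ tied to k this way. Start at k = 2, θ = 107: P(X<295) ≈ 0.762.
Too low — raise k to concentrate. Iterating converges to k ≈ 5.46.
Then θ = 107/(5.46−1) ≈ 24.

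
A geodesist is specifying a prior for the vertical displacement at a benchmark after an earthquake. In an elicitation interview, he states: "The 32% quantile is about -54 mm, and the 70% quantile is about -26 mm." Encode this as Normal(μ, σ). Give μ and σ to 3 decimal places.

The p-quantile of Normal(μ,σ) is μ + z_p·σ, with z_{0.32} = -0.4677 and z_{0.7} = 0.5244.
Eliminate σ: μ = (z₂·x₁ − z₁·x₂)/(z₂ − z₁) = (0.5244·-54 − (-0.4677)·-26)/0.9921 = -40.800.
Then σ = (x₂ − x₁)/(z₂ − z₁) = (-26 − -54)/0.9921 = 28.223.

μ = -40.800, σ = 28.223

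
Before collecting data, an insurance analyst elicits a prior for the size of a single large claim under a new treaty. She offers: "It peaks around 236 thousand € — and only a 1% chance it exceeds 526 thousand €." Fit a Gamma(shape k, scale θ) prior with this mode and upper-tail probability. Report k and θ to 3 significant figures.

Gamma(k,θ) with k>1 has mode (k−1)θ, so θ = 236/(k−1).
Need P(X < 526) = 0.99 with θ tied to k this way. Start at k = 2, θ = 236: P(X<526) ≈ 0.652.
Too low — raise k to concentrate. Iterating converges to k ≈ 8.49.
Then θ = 236/(8.49−1) ≈ 31.5.

k ≈ 8.49, θ ≈ 31.5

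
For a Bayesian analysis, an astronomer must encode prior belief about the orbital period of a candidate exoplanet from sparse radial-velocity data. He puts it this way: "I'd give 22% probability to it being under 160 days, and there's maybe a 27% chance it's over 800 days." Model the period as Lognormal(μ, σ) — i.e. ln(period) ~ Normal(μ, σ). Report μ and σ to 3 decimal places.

μ ≈ 5.972, σ ≈ 1.162

If T ~ Lognormal(μ,σ) then ln T ~ Normal(μ,σ), so the p-quantile of ln T is μ + z_p·σ.
ln(160) = 5.075 and ln(800) = 6.685; z_{0.22} = -0.7722, z_{0.73} = 0.6128.
σ = (6.685 − 5.075)/(0.6128 − (-0.7722)) = 1.162.
μ = 5.075 − (-0.7722)·1.162 = 5.972.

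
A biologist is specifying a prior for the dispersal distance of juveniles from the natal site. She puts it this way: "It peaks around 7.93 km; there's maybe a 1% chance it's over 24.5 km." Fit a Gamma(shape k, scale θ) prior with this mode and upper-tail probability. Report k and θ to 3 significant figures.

Gamma(k,θ) with k>1 has mode (k−1)θ, so θ = 7.93/(k−1).
Need P(X < 24.5) = 0.99 with θ tied to k this way. Start at k = 2, θ = 7.93: P(X<24.5) ≈ 0.814.
Too low — raise k to concentrate. Iterating converges to k ≈ 4.51.
Then θ = 7.93/(4.51−1) ≈ 2.26.

k ≈ 4.51, θ ≈ 2.26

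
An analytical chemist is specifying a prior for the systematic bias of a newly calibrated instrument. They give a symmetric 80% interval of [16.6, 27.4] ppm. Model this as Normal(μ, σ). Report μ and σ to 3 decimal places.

A symmetric 80% interval runs μ ± z·σ with z = 1.282.
Half-width = 5.4, so σ = 5.4/1.282 = 4.214.
μ is the interval midpoint, 22.000.

μ = 22.000, σ = 4.214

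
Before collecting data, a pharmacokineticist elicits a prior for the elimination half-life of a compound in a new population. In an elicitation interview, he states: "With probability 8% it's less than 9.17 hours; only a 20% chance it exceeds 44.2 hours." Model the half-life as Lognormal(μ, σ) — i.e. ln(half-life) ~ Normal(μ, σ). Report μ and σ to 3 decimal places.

If T ~ Lognormal(μ,σ) then ln T ~ Normal(μ,σ), so the p-quantile of ln T is μ + z_p·σ.
ln(9.17) = 2.216 and ln(44.2) = 3.789; z_{0.08} = -1.405, z_{0.8} = 0.8416.
σ = (3.789 − 2.216)/(0.8416 − (-1.405)) = 0.700.
μ = 2.216 − (-1.405)·0.700 = 3.200.

μ ≈ 3.200, σ ≈ 0.700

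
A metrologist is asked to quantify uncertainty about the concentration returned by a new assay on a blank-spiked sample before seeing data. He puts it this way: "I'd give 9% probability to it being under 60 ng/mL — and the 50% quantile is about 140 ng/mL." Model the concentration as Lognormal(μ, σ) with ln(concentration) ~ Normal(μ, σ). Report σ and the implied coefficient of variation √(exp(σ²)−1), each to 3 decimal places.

If T ~ Lognormal(μ,σ) then ln T ~ Normal(μ,σ), so the p-quantile of ln T is μ + z_p·σ.
ln(60) = 4.094 and ln(140) = 4.942; z_{0.09} = -1.341, z_{0.5} = 0.
σ = (4.942 − 4.094)/(0 − (-1.341)) = 0.632.
μ = 4.094 − (-1.341)·0.632 = 4.942.
CV = √(exp(σ²)−1) = √(exp(0.3994)−1) = 0.701.

σ ≈ 0.632, CV ≈ 0.701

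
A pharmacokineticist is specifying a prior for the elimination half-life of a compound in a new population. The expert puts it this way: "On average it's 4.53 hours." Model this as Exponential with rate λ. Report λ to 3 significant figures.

Exponential mean = 1/λ, so λ = 1/4.53 = 0.221.

λ ≈ 0.221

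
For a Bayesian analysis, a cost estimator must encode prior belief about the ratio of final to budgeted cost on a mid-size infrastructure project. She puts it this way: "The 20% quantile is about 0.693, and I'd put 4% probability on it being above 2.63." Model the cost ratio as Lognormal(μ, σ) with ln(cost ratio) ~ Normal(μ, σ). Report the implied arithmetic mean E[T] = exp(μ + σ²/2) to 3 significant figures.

If T ~ Lognormal(μ,σ) then ln T ~ Normal(μ,σ), so the p-quantile of ln T is μ + z_p·σ.
ln(0.693) = -0.3667 and ln(2.63) = 0.967; z_{0.2} = -0.8416, z_{0.96} = 1.751.
σ = (0.967 − -0.3667)/(1.751 − (-0.8416)) = 0.514.
μ = -0.3667 − (-0.8416)·0.514 = 0.066.
E[T] = exp(μ + σ²/2) = exp(0.066 + 0.1323) = 1.22.

E[T] ≈ 1.22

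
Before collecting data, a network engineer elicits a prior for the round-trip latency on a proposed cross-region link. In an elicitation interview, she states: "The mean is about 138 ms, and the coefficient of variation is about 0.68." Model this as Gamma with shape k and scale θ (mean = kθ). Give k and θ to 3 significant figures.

For Gamma(k, scale θ): mean = kθ, variance = kθ², so CV = 1/√k.
CV = 0.68, hence k = 1/CV² = 2.16.
Then θ = mean/k = 138/2.16 = 63.8.

k ≈ 2.16, θ ≈ 63.8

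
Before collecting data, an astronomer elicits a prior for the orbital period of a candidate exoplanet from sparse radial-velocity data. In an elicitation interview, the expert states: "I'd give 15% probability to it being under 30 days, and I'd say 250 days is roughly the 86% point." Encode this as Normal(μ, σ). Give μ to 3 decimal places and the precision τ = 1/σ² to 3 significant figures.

The p-quantile of Normal(μ,σ) is μ + z_p·σ, with z_{0.15} = -1.036 and z_{0.86} = 1.08.
Eliminate σ: μ = (z₂·x₁ − z₁·x₂)/(z₂ − z₁) = (1.08·30 − (-1.036)·250)/2.117 = 137.719.
Then σ = (x₂ − x₁)/(z₂ − z₁) = (250 − 30)/2.117 = 103.933.
Precision τ = 1/σ² = 1/103.9² = 9.26e-05.

μ = 137.719, τ = 9.26e-05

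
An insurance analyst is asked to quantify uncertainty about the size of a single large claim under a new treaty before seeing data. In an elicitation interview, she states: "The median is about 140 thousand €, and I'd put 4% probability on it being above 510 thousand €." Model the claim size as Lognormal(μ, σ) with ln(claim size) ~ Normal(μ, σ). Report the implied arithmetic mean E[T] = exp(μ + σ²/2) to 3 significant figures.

If T ~ Lognormal(μ,σ) then ln T ~ Normal(μ,σ), so the p-quantile of ln T is μ + z_p·σ.
ln(140) = 4.942 and ln(510) = 6.234; z_{0.5} = 0, z_{0.96} = 1.751.
σ = (6.234 − 4.942)/(1.751 − (0)) = 0.738.
μ = 4.942 − (0)·0.738 = 4.942.
E[T] = exp(μ + σ²/2) = exp(4.942 + 0.2726) = 184 thousand €.

E[T] ≈ 184 thousand €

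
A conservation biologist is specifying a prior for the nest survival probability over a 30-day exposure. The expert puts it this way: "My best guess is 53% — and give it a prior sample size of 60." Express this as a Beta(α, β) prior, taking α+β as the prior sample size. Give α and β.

α = 31.8, β = 28.2

Under the effective-sample-size interpretation, Beta(α, β) has prior mean α/(α+β) and prior sample size α+β.
So α+β = 60 and α/(α+β) = 0.53, giving α = 0.53·60 = 31.8 and β = 60 − 31.8 = 28.2.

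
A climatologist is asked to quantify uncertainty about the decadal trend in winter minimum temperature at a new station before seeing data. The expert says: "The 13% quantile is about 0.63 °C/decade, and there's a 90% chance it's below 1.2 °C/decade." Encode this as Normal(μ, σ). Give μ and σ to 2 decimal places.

μ = 0.90, σ = 0.24

For Normal(μ,σ), the p-quantile is μ + z_p·σ. Here z_{0.13} = -1.126, z_{0.9} = 1.282.
So 0.63 = μ − 1.126σ and 1.2 = μ + 1.282σ.
Subtracting: σ = (1.2 − 0.63)/(1.282 − (-1.126)) = 0.24.
Then μ = 0.63 − (-1.126)·0.24 = 0.90.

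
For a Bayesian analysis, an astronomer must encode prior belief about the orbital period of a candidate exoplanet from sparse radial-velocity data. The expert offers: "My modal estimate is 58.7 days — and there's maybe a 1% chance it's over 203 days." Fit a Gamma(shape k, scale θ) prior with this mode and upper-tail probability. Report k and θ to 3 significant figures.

Gamma(k,θ) with k>1 has mode (k−1)θ, so θ = 58.7/(k−1).
Need P(X < 203) = 0.99 with θ tied to k this way. Start at k = 2, θ = 58.7: P(X<203) ≈ 0.860.
Too low — raise k to concentrate. Iterating converges to k ≈ 3.82.
Then θ = 58.7/(3.82−1) ≈ 20.8.

k ≈ 3.82, θ ≈ 20.8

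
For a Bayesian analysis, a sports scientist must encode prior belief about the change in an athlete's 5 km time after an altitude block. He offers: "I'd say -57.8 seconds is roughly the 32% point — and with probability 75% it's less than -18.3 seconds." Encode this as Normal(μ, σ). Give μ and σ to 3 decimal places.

The p-quantile of Normal(μ,σ) is μ + z_p·σ, with z_{0.32} = -0.4677 and z_{0.75} = 0.6745.
Eliminate σ: μ = (z₂·x₁ − z₁·x₂)/(z₂ − z₁) = (0.6745·-57.8 − (-0.4677)·-18.3)/1.142 = -41.626.
Then σ = (x₂ − x₁)/(z₂ − z₁) = (-18.3 − -57.8)/1.142 = 34.583.

μ = -41.626, σ = 34.583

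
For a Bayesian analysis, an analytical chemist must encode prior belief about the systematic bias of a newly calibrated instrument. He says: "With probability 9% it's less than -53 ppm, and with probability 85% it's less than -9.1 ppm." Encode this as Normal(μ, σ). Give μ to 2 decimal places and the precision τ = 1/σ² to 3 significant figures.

μ = -28.24, τ = 0.00293

The p-quantile of Normal(μ,σ) is μ + z_p·σ, with z_{0.09} = -1.341 and z_{0.85} = 1.036.
Eliminate σ: μ = (z₂·x₁ − z₁·x₂)/(z₂ − z₁) = (1.036·-53 − (-1.341)·-9.1)/2.377 = -28.24.
Then σ = (x₂ − x₁)/(z₂ − z₁) = (-9.1 − -53)/2.377 = 18.47.
Precision τ = 1/σ² = 1/18.47² = 0.00293.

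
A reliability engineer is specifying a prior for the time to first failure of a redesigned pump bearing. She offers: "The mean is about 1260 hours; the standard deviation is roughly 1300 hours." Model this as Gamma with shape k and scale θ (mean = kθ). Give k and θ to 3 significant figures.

k ≈ 0.939, θ ≈ 1340

For Gamma(k, scale θ): mean = kθ, variance = kθ², so CV = 1/√k.
CV = SD/mean = 1300/1260 = 1.032, hence k = 1/CV² = 0.939.
Then θ = mean/k = 1260/0.939 = 1340.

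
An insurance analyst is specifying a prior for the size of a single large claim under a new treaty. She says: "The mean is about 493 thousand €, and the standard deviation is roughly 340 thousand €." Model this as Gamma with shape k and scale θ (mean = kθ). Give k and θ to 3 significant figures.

For Gamma(k, scale θ): mean = kθ, variance = kθ², so CV = 1/√k.
CV = SD/mean = 340/493 = 0.6897, hence k = 1/CV² = 2.1.
Then θ = mean/k = 493/2.1 = 234.

k ≈ 2.1, θ ≈ 234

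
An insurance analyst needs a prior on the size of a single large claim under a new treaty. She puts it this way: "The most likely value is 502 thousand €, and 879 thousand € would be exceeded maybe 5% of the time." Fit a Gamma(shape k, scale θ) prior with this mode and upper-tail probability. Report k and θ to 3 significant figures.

k ≈ 9.89, θ ≈ 56.5

Gamma(k,θ) with k>1 has mode (k−1)θ, so θ = 502/(k−1).
Need P(X < 879) = 0.95 with θ tied to k this way. Start at k = 2, θ = 502: P(X<879) ≈ 0.522.
Too low — raise k to concentrate. Iterating converges to k ≈ 9.89.
Then θ = 502/(9.89−1) ≈ 56.5.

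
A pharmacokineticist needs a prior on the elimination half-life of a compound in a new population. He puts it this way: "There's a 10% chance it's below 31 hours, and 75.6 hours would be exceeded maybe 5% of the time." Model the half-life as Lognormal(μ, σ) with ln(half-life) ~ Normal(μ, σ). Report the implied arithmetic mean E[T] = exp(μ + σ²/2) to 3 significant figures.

If T ~ Lognormal(μ,σ) then ln T ~ Normal(μ,σ), so the p-quantile of ln T is μ + z_p·σ.
ln(31) = 3.434 and ln(75.6) = 4.325; z_{0.1} = -1.282, z_{0.95} = 1.645.
σ = (4.325 − 3.434)/(1.645 − (-1.282)) = 0.305.
μ = 3.434 − (-1.282)·0.305 = 3.824.
E[T] = exp(μ + σ²/2) = exp(3.824 + 0.0464) = 48 hours.

E[T] ≈ 48 hours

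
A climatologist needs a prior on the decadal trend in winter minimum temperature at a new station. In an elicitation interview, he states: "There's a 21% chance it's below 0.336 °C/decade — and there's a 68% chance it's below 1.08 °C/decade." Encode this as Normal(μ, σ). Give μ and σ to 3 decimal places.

For Normal(μ,σ), the p-quantile is μ + z_p·σ. Here z_{0.21} = -0.8064, z_{0.68} = 0.4677.
So 0.336 = μ − 0.8064σ and 1.08 = μ + 0.4677σ.
Subtracting: σ = (1.08 − 0.336)/(0.4677 − (-0.8064)) = 0.584.
Then μ = 0.336 − (-0.8064)·0.584 = 0.807.

μ = 0.807, σ = 0.584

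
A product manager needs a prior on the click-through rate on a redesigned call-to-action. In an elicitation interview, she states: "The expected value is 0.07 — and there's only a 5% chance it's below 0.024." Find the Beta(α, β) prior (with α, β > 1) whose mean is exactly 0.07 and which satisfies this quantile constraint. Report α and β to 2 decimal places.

α ≈ 3.84, β ≈ 50.97

With mean 0.07 fixed, write α = 0.07s, β = 0.93s where s = α+β.
Need P(θ < 0.024) = 0.05 under Beta(0.07s, 0.93s). Normal approximation: (q−m)/√(m(1−m)/s) ≈ z_{0.05} = -1.64, so s ≈ 0.07·0.93·(-1.64)²/(0.024−0.07)² = 83.2.
At s = 83.2: P(θ<0.024) ≈ 0.018. Adjusting to match 0.05 gives s ≈ 54.81.
So α = 0.07·54.81 ≈ 3.84, β = 0.93·54.81 ≈ 50.97.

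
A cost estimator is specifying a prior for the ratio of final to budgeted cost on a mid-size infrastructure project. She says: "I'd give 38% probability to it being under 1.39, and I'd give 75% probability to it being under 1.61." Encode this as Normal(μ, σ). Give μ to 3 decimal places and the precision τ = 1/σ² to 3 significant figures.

μ = 1.459, τ = 19.8

For Normal(μ,σ), the p-quantile is μ + z_p·σ. Here z_{0.38} = -0.3055, z_{0.75} = 0.6745.
So 1.39 = μ − 0.3055σ and 1.61 = μ + 0.6745σ.
Subtracting: σ = (1.61 − 1.39)/(0.6745 − (-0.3055)) = 0.224.
Then μ = 1.39 − (-0.3055)·0.224 = 1.459.
Precision τ = 1/σ² = 1/0.2245² = 19.8.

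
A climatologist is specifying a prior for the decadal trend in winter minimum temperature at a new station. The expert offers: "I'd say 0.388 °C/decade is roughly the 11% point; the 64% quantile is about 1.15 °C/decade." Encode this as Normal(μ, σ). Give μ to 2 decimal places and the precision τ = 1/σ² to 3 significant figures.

For Normal(μ,σ), the p-quantile is μ + z_p·σ. Here z_{0.11} = -1.227, z_{0.64} = 0.3585.
So 0.388 = μ − 1.227σ and 1.15 = μ + 0.3585σ.
Subtracting: σ = (1.15 − 0.388)/(0.3585 − (-1.227)) = 0.48.
Then μ = 0.388 − (-1.227)·0.48 = 0.98.
Precision τ = 1/σ² = 1/0.4808² = 4.33.

μ = 0.98, τ = 4.33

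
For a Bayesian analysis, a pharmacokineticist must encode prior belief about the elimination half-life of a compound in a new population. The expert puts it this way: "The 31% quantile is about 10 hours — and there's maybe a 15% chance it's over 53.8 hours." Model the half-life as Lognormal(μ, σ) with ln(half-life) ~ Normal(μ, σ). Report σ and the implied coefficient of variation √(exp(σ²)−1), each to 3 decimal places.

σ ≈ 1.098, CV ≈ 1.530

If T ~ Lognormal(μ,σ) then ln T ~ Normal(μ,σ), so the p-quantile of ln T is μ + z_p·σ.
ln(10) = 2.303 and ln(53.8) = 3.985; z_{0.31} = -0.4959, z_{0.85} = 1.036.
σ = (3.985 − 2.303)/(1.036 − (-0.4959)) = 1.098.
μ = 2.303 − (-0.4959)·1.098 = 2.847.
CV = √(exp(σ²)−1) = √(exp(1.2059)−1) = 1.530.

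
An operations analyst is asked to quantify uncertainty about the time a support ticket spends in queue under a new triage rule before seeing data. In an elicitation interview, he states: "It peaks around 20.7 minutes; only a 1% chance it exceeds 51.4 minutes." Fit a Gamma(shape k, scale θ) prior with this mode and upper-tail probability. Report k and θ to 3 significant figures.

Gamma(k,θ) with k>1 has mode (k−1)θ, so θ = 20.7/(k−1).
Need P(X < 51.4) = 0.99 with θ tied to k this way. Start at k = 2, θ = 20.7: P(X<51.4) ≈ 0.709.
Too low — raise k to concentrate. Iterating converges to k ≈ 6.68.
Then θ = 20.7/(6.68−1) ≈ 3.64.

k ≈ 6.68, θ ≈ 3.64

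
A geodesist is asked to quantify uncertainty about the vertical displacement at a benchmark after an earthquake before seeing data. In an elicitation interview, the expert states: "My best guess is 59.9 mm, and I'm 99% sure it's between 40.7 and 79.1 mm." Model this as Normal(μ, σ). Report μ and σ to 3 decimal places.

A symmetric 99% interval runs μ ± z·σ with z = 2.576.
Half-width = 19.2, so σ = 19.2/2.576 = 7.454.
μ is the stated best guess, 59.900.

μ = 59.900, σ = 7.454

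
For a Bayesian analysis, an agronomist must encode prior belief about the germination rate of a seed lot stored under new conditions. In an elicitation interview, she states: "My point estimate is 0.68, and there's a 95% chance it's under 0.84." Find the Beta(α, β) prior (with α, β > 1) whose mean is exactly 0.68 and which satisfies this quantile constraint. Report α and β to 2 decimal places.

α ≈ 12.98, β ≈ 6.11

With mean 0.68 fixed, write α = 0.68s, β = 0.32s where s = α+β.
Need P(θ < 0.84) = 0.95 under Beta(0.68s, 0.32s). Normal approximation: (q−m)/√(m(1−m)/s) ≈ z_{0.95} = 1.64, so s ≈ 0.68·0.32·(1.64)²/(0.84−0.68)² = 23.0.
At s = 23.0: P(θ<0.84) ≈ 0.966. Adjusting to match 0.95 gives s ≈ 19.09.
So α = 0.68·19.09 ≈ 12.98, β = 0.32·19.09 ≈ 6.11.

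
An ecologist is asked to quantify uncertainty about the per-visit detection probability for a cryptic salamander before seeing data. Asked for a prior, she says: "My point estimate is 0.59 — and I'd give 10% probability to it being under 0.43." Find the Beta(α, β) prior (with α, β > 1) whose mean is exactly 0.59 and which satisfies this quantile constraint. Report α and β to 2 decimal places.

With mean 0.59 fixed, write α = 0.59s, β = 0.41s where s = α+β.
Need P(θ < 0.43) = 0.1 under Beta(0.59s, 0.41s). Normal approximation: (q−m)/√(m(1−m)/s) ≈ z_{0.1} = -1.28, so s ≈ 0.59·0.41·(-1.28)²/(0.43−0.59)² = 15.5.
At s = 15.5: P(θ<0.43) ≈ 0.101. Adjusting to match 0.1 gives s ≈ 15.66.
So α = 0.59·15.66 ≈ 9.24, β = 0.41·15.66 ≈ 6.42.

α ≈ 9.24, β ≈ 6.42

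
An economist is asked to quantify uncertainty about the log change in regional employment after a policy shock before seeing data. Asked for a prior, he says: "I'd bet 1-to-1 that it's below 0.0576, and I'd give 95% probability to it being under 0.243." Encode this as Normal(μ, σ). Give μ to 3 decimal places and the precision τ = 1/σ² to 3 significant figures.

For Normal(μ,σ), the p-quantile is μ + z_p·σ. Here z_{0.5} = 0, z_{0.95} = 1.645.
So 0.0576 = μ + 0σ and 0.243 = μ + 1.645σ.
Subtracting: σ = (0.243 − 0.0576)/(1.645 − (0)) = 0.113.
Then μ = 0.0576 − (0)·0.113 = 0.058.
Precision τ = 1/σ² = 1/0.1127² = 78.7.

μ = 0.058, τ = 78.7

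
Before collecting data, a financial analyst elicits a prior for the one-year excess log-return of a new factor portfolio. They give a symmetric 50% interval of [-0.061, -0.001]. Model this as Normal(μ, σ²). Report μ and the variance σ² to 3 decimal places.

μ = -0.031, σ² = 0.002

A symmetric 50% interval runs μ ± z·σ with z = 0.6745.
Half-width = 0.03, so σ = 0.03/0.6745 = 0.0445 and σ² = 0.002.
μ is the interval midpoint, -0.031.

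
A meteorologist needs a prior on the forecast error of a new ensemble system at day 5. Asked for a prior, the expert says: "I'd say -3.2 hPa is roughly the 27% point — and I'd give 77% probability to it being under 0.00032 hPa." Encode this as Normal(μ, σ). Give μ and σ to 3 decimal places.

μ = -1.749, σ = 2.368

For Normal(μ,σ), the p-quantile is μ + z_p·σ. Here z_{0.27} = -0.6128, z_{0.77} = 0.7388.
So -3.2 = μ − 0.6128σ and 0.00032 = μ + 0.7388σ.
Subtracting: σ = (0.00032 − -3.2)/(0.7388 − (-0.6128)) = 2.368.
Then μ = -3.2 − (-0.6128)·2.368 = -1.749.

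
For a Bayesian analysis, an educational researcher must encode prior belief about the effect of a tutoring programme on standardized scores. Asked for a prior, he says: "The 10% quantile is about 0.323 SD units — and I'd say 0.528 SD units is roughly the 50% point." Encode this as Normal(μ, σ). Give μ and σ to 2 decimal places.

μ = 0.53, σ = 0.16

For Normal(μ,σ), the p-quantile is μ + z_p·σ. Here z_{0.1} = -1.282, z_{0.5} = 0.
So 0.323 = μ − 1.282σ and 0.528 = μ + 0σ.
Subtracting: σ = (0.528 − 0.323)/(0 − (-1.282)) = 0.16.
Then μ = 0.323 − (-1.282)·0.16 = 0.53.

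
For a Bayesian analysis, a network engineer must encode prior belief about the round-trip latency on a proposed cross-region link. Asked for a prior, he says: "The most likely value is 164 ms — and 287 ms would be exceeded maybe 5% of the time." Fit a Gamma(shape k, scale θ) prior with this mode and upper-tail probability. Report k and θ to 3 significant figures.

k ≈ 9.91, θ ≈ 18.4

Gamma(k,θ) with k>1 has mode (k−1)θ, so θ = 164/(k−1).
Need P(X < 287) = 0.95 with θ tied to k this way. Start at k = 2, θ = 164: P(X<287) ≈ 0.522.
Too low — raise k to concentrate. Iterating converges to k ≈ 9.91.
Then θ = 164/(9.91−1) ≈ 18.4.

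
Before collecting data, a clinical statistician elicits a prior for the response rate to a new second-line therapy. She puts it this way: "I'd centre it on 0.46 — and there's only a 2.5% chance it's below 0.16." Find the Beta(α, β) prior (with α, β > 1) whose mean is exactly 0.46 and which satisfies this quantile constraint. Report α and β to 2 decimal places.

α ≈ 3.85, β ≈ 4.53

With mean 0.46 fixed, write α = 0.46s, β = 0.54s where s = α+β.
Need P(θ < 0.16) = 0.025 under Beta(0.46s, 0.54s). Normal approximation: (q−m)/√(m(1−m)/s) ≈ z_{0.025} = -1.96, so s ≈ 0.46·0.54·(-1.96)²/(0.16−0.46)² = 10.6.
At s = 10.6: P(θ<0.16) ≈ 0.013. Adjusting to match 0.025 gives s ≈ 8.38.
So α = 0.46·8.38 ≈ 3.85, β = 0.54·8.38 ≈ 4.53.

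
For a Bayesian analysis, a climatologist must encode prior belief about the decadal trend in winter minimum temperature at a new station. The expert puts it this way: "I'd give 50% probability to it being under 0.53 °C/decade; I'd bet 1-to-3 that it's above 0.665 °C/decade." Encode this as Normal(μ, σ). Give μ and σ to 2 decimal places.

For Normal(μ,σ), the p-quantile is μ + z_p·σ. Here z_{0.5} = 0, z_{0.75} = 0.6745.
So 0.53 = μ + 0σ and 0.665 = μ + 0.6745σ.
Subtracting: σ = (0.665 − 0.53)/(0.6745 − (0)) = 0.20.
Then μ = 0.53 − (0)·0.20 = 0.53.

μ = 0.53, σ = 0.20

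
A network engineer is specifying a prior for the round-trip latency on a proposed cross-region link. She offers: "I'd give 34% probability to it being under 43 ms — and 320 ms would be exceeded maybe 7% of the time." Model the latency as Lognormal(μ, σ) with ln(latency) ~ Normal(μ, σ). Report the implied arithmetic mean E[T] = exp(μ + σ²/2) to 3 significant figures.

If T ~ Lognormal(μ,σ) then ln T ~ Normal(μ,σ), so the p-quantile of ln T is μ + z_p·σ.
ln(43) = 3.761 and ln(320) = 5.768; z_{0.34} = -0.4125, z_{0.93} = 1.476.
σ = (5.768 − 3.761)/(1.476 − (-0.4125)) = 1.063.
μ = 3.761 − (-0.4125)·1.063 = 4.200.
E[T] = exp(μ + σ²/2) = exp(4.200 + 0.5649) = 117 ms.

E[T] ≈ 117 ms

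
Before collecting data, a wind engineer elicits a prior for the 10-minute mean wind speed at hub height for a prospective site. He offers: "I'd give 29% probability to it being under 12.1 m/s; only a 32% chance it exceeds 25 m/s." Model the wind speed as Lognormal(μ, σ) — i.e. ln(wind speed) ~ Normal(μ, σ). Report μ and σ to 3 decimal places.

μ ≈ 2.886, σ ≈ 0.711

If T ~ Lognormal(μ,σ) then ln T ~ Normal(μ,σ), so the p-quantile of ln T is μ + z_p·σ.
ln(12.1) = 2.493 and ln(25) = 3.219; z_{0.29} = -0.5534, z_{0.68} = 0.4677.
σ = (3.219 − 2.493)/(0.4677 − (-0.5534)) = 0.711.
μ = 2.493 − (-0.5534)·0.711 = 2.886.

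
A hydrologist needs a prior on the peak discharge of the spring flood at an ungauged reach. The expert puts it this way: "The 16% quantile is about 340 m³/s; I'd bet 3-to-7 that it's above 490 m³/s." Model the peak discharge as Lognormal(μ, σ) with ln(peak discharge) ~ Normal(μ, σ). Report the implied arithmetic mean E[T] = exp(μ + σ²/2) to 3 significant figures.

E[T] ≈ 445 m³/s

If T ~ Lognormal(μ,σ) then ln T ~ Normal(μ,σ), so the p-quantile of ln T is μ + z_p·σ.
ln(340) = 5.829 and ln(490) = 6.194; z_{0.16} = -0.9945, z_{0.7} = 0.5244.
σ = (6.194 − 5.829)/(0.5244 − (-0.9945)) = 0.241.
μ = 5.829 − (-0.9945)·0.241 = 6.068.
E[T] = exp(μ + σ²/2) = exp(6.068 + 0.0289) = 445 m³/s.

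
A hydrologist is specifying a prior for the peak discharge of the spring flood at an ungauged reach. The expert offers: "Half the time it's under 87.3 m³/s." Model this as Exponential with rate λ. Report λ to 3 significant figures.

λ ≈ 0.00794

Exponential median = ln 2 / λ, so λ = ln 2 / 87.3 = 0.00794.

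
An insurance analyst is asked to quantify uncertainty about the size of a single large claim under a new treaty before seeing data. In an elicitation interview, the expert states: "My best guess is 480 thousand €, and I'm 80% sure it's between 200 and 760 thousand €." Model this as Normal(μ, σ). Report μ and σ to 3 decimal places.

μ = 480.000, σ = 218.485

A symmetric 80% interval runs μ ± z·σ with z = 1.282.
Half-width = 280, so σ = 280/1.282 = 218.485.
μ is the stated best guess, 480.000.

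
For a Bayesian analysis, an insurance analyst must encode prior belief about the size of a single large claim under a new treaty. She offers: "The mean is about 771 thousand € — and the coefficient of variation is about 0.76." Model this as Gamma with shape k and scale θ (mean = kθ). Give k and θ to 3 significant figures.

For Gamma(k, scale θ): mean = kθ, variance = kθ², so CV = 1/√k.
CV = 0.76, hence k = 1/CV² = 1.73.
Then θ = mean/k = 771/1.73 = 445.

k ≈ 1.73, θ ≈ 445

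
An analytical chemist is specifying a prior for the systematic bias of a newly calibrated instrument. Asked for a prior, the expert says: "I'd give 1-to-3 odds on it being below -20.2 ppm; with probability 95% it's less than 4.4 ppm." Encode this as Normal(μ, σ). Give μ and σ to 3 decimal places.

The p-quantile of Normal(μ,σ) is μ + z_p·σ, with z_{0.25} = -0.6745 and z_{0.95} = 1.645.
Eliminate σ: μ = (z₂·x₁ − z₁·x₂)/(z₂ − z₁) = (1.645·-20.2 − (-0.6745)·4.4)/2.319 = -13.046.
Then σ = (x₂ − x₁)/(z₂ − z₁) = (4.4 − -20.2)/2.319 = 10.606.

μ = -13.046, σ = 10.606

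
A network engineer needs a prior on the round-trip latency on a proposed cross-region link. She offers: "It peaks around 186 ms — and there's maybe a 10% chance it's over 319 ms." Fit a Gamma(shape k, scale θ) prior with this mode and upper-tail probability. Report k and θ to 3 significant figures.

k ≈ 7.51, θ ≈ 28.6

Gamma(k,θ) with k>1 has mode (k−1)θ, so θ = 186/(k−1).
Need P(X < 319) = 0.9 with θ tied to k this way. Start at k = 2, θ = 186: P(X<319) ≈ 0.511.
Too low — raise k to concentrate. Iterating converges to k ≈ 7.51.
Then θ = 186/(7.51−1) ≈ 28.6.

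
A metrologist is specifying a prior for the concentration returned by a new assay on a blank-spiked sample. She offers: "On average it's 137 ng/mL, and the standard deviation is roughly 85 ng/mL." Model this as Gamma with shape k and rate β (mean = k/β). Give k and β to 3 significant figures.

For Gamma(k, rate β): mean = k/β, variance = k/β², so CV = 1/√k.
CV = SD/mean = 85/137 = 0.6204, hence k = 1/CV² = 2.6.
Then β = k/mean = 2.6/137 = 0.019.

k ≈ 2.6, β ≈ 0.019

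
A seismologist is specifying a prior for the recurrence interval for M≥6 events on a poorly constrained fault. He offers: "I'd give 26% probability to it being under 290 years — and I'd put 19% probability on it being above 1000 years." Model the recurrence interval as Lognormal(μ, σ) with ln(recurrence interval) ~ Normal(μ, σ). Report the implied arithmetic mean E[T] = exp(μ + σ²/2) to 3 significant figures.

If T ~ Lognormal(μ,σ) then ln T ~ Normal(μ,σ), so the p-quantile of ln T is μ + z_p·σ.
ln(290) = 5.67 and ln(1000) = 6.908; z_{0.26} = -0.6433, z_{0.81} = 0.8779.
σ = (6.908 − 5.67)/(0.8779 − (-0.6433)) = 0.814.
μ = 5.67 − (-0.6433)·0.814 = 6.193.
E[T] = exp(μ + σ²/2) = exp(6.193 + 0.3311) = 682 years.

E[T] ≈ 682 years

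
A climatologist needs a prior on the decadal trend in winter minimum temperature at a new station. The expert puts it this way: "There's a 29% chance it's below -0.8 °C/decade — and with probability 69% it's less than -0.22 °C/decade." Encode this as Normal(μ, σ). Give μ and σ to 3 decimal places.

For Normal(μ,σ), the p-quantile is μ + z_p·σ. Here z_{0.29} = -0.5534, z_{0.69} = 0.4959.
So -0.8 = μ − 0.5534σ and -0.22 = μ + 0.4959σ.
Subtracting: σ = (-0.22 − -0.8)/(0.4959 − (-0.5534)) = 0.553.
Then μ = -0.8 − (-0.5534)·0.553 = -0.494.

μ = -0.494, σ = 0.553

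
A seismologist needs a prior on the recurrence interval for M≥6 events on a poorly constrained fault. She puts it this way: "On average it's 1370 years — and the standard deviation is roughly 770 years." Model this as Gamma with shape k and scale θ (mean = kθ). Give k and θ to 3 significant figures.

For Gamma(k, scale θ): mean = kθ, variance = kθ², so CV = 1/√k.
CV = SD/mean = 770/1370 = 0.562, hence k = 1/CV² = 3.17.
Then θ = mean/k = 1370/3.17 = 433.

k ≈ 3.17, θ ≈ 433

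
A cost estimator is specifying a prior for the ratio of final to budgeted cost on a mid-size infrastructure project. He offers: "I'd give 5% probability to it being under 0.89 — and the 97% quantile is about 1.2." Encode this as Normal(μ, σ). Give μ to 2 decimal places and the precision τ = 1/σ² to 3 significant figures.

μ = 1.03, τ = 129

For Normal(μ,σ), the p-quantile is μ + z_p·σ. Here z_{0.05} = -1.645, z_{0.97} = 1.881.
So 0.89 = μ − 1.645σ and 1.2 = μ + 1.881σ.
Subtracting: σ = (1.2 − 0.89)/(1.881 − (-1.645)) = 0.09.
Then μ = 0.89 − (-1.645)·0.09 = 1.03.
Precision τ = 1/σ² = 1/0.08793² = 129.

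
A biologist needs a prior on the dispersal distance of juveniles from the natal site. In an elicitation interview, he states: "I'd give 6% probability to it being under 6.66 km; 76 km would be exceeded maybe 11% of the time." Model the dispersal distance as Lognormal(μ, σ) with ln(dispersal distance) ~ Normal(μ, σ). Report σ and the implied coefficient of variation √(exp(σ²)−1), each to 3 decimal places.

σ ≈ 0.875, CV ≈ 1.073

If T ~ Lognormal(μ,σ) then ln T ~ Normal(μ,σ), so the p-quantile of ln T is μ + z_p·σ.
ln(6.66) = 1.896 and ln(76) = 4.331; z_{0.06} = -1.555, z_{0.89} = 1.227.
σ = (4.331 − 1.896)/(1.227 − (-1.555)) = 0.875.
μ = 1.896 − (-1.555)·0.875 = 3.257.
CV = √(exp(σ²)−1) = √(exp(0.7662)−1) = 1.073.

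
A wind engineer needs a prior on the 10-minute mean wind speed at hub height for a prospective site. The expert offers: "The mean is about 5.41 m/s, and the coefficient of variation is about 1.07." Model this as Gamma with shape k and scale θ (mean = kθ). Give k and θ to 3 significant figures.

k ≈ 0.873, θ ≈ 6.19

For Gamma(k, scale θ): mean = kθ, variance = kθ², so CV = 1/√k.
CV = 1.07, hence k = 1/CV² = 0.873.
Then θ = mean/k = 5.41/0.873 = 6.19.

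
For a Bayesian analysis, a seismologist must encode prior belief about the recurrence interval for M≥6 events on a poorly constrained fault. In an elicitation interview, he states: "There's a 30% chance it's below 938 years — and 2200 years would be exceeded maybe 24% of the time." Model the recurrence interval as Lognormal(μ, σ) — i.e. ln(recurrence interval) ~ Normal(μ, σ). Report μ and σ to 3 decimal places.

μ ≈ 7.207, σ ≈ 0.693

If T ~ Lognormal(μ,σ) then ln T ~ Normal(μ,σ), so the p-quantile of ln T is μ + z_p·σ.
ln(938) = 6.844 and ln(2200) = 7.696; z_{0.3} = -0.5244, z_{0.76} = 0.7063.
σ = (7.696 − 6.844)/(0.7063 − (-0.5244)) = 0.693.
μ = 6.844 − (-0.5244)·0.693 = 7.207.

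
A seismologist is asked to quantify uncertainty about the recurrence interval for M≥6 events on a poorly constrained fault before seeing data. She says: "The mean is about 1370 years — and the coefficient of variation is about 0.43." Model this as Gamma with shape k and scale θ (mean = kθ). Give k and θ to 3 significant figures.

For Gamma(k, scale θ): mean = kθ, variance = kθ², so CV = 1/√k.
CV = 0.43, hence k = 1/CV² = 5.41.
Then θ = mean/k = 1370/5.41 = 253.

k ≈ 5.41, θ ≈ 253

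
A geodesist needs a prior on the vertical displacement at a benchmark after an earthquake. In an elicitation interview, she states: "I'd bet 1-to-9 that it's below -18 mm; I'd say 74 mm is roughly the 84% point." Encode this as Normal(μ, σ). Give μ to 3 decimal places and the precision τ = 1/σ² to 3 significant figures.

μ = 33.802, τ = 0.000612

The p-quantile of Normal(μ,σ) is μ + z_p·σ, with z_{0.1} = -1.282 and z_{0.84} = 0.9945.
Eliminate σ: μ = (z₂·x₁ − z₁·x₂)/(z₂ − z₁) = (0.9945·-18 − (-1.282)·74)/2.276 = 33.802.
Then σ = (x₂ − x₁)/(z₂ − z₁) = (74 − -18)/2.276 = 40.422.
Precision τ = 1/σ² = 1/40.42² = 0.000612.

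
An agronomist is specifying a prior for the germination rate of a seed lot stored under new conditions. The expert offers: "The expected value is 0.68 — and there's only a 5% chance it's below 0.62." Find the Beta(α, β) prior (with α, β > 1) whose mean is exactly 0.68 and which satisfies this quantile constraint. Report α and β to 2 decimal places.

α ≈ 115.16, β ≈ 54.19

With mean 0.68 fixed, write α = 0.68s, β = 0.32s where s = α+β.
Need P(θ < 0.62) = 0.05 under Beta(0.68s, 0.32s). Normal approximation: (q−m)/√(m(1−m)/s) ≈ z_{0.05} = -1.64, so s ≈ 0.68·0.32·(-1.64)²/(0.62−0.68)² = 163.5.
At s = 163.5: P(θ<0.62) ≈ 0.053. Adjusting to match 0.05 gives s ≈ 169.35.
So α = 0.68·169.35 ≈ 115.16, β = 0.32·169.35 ≈ 54.19.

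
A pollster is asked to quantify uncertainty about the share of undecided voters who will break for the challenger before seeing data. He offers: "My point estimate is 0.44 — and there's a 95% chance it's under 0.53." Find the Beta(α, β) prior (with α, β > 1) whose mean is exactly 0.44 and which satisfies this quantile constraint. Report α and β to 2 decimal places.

With mean 0.44 fixed, write α = 0.44s, β = 0.56s where s = α+β.
Need P(θ < 0.53) = 0.95 under Beta(0.44s, 0.56s). Normal approximation: (q−m)/√(m(1−m)/s) ≈ z_{0.95} = 1.64, so s ≈ 0.44·0.56·(1.64)²/(0.53−0.44)² = 82.3.
At s = 82.3: P(θ<0.53) ≈ 0.949. Adjusting to match 0.95 gives s ≈ 82.96.
So α = 0.44·82.96 ≈ 36.50, β = 0.56·82.96 ≈ 46.46.

α ≈ 36.50, β ≈ 46.46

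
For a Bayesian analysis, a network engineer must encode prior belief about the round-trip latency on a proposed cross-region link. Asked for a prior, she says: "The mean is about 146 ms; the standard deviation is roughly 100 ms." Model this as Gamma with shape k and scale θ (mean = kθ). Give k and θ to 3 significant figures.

k ≈ 2.13, θ ≈ 68.5

For Gamma(k, scale θ): mean = kθ, variance = kθ², so CV = 1/√k.
CV = SD/mean = 100/146 = 0.6849, hence k = 1/CV² = 2.13.
Then θ = mean/k = 146/2.13 = 68.5.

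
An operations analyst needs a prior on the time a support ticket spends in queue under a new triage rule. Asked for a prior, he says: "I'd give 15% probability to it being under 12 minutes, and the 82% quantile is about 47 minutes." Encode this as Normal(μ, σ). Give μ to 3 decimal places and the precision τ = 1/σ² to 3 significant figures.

μ = 30.586, τ = 0.00311

For Normal(μ,σ), the p-quantile is μ + z_p·σ. Here z_{0.15} = -1.036, z_{0.82} = 0.9154.
So 12 = μ − 1.036σ and 47 = μ + 0.9154σ.
Subtracting: σ = (47 − 12)/(0.9154 − (-1.036)) = 17.932.
Then μ = 12 − (-1.036)·17.932 = 30.586.
Precision τ = 1/σ² = 1/17.93² = 0.00311.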